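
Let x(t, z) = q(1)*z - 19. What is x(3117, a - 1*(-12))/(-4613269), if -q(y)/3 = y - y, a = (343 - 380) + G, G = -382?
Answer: 19/4613269 ≈ 4.1186e-6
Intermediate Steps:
a = -419 (a = (343 - 380) - 382 = -37 - 382 = -419)
q(y) = 0 (q(y) = -3*(y - y) = -3*0 = 0)
x(t, z) = -19 (x(t, z) = 0*z - 19 = 0 - 19 = -19)
x(3117, a - 1*(-12))/(-4613269) = -19/(-4613269) = -19*(-1/4613269) = 19/4613269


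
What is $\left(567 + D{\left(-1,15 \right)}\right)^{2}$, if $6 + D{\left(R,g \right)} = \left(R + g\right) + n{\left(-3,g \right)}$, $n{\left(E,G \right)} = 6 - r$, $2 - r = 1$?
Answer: $336400$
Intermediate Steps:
$r = 1$ ($r = 2 - 1 = 1$)
$n{\left(E,G \right)} = 5$ ($n{\left(E,G \right)} = 6 - 1 = 5$)
$D{\left(R,g \right)} = -1 + R + g$ ($D{\left(R,g \right)} = -6 + \left(\left(R + g\right) + 5\right) = -6 + \left(5 + R + g\right) = -1 + R + g$)
$\left(567 + D{\left(-1,15 \right)}\right)^{2} = \left(567 - -13\right)^{2} = \left(567 + 13\right)^{2} = 580^{2} = 336400$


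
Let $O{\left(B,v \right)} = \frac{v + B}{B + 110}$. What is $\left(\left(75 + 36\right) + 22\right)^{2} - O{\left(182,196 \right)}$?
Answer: $\frac{2582405}{146} \approx 17688.0$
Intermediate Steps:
$O{\left(B,v \right)} = \frac{B + v}{110 + B}$
$\left(\left(75 + 36\right) + 22\right)^{2} - O{\left(182,196 \right)} = \left(\left(75 + 36\right) + 22\right)^{2} - \frac{182 + 196}{110 + 182} = \left(111 + 22\right)^{2} - \frac{1}{292} \cdot 378 = 133^{2} - \frac{1}{292} \cdot 378 = 17689 - \frac{189}{146} = \frac{2582405}{146}$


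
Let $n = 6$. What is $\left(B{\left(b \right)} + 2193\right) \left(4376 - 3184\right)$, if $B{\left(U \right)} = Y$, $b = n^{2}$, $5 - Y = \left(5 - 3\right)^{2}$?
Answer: $2615248$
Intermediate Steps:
$Y = 1$ ($Y = 5 - \left(5 - 3\right)^{2} = 5 - 2^{2} = 5 - 4 = 1$)
$b = 36$ ($b = 6^{2} = 36$)
$B{\left(U \right)} = 1$
$\left(B{\left(b \right)} + 2193\right) \left(4376 - 3184\right) = \left(1 + 2193\right) \left(4376 - 3184\right) = 2194 \cdot 1192 = 2615248$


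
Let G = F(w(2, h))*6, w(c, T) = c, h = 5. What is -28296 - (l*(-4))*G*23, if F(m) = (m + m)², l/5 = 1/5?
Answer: -19464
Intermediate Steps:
l = 1 (l = 5*(1/5) = 5*(1*(⅕)) = 5*(⅕) = 1)
F(m) = 4*m² (F(m) = (2*m)² = 4*m²)
G = 96 (G = (4*2²)*6 = (4*4)*6 = 16*6 = 96)
-28296 - (l*(-4))*G*23 = -28296 - (1*(-4))*96*23 = -28296 - (-4*96)*23 = -28296 - (-384)*23 = -28296 - 1*(-8832) = -28296 + 8832 = -19464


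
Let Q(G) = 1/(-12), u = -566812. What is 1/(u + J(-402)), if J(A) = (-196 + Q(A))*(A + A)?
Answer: -1/409161 ≈ -2.4440e-6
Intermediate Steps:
Q(G) = -1/12
J(A) = -2353*A/6 (J(A) = (-196 - 1/12)*(A + A) = -2353*A/6)
1/(u + J(-402)) = 1/(-566812 - 2353/6*(-402)) = 1/(-566812 + 157651) = 1/(-409161) = -1/409161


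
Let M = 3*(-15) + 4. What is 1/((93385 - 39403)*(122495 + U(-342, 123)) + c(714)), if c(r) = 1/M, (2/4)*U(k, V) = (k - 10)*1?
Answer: 41/269555392241 ≈ 1.5210e-10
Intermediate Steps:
M = -41 (M = -45 + 4 = -41)
U(k, V) = -20 + 2*k (U(k, V) = 2*((k - 10)*1) = 2*((-10 + k)*1) = 2*(-10 + k) = -20 + 2*k)
c(r) = -1/41 (c(r) = 1/(-41) = -1/41)
1/((93385 - 39403)*(122495 + U(-342, 123)) + c(714)) = 1/((93385 - 39403)*(122495 + (-20 + 2*(-342))) - 1/41) = 1/(53982*(122495 + (-20 - 684)) - 1/41) = 1/(53982*(122495 - 704) - 1/41) = 1/(53982*121791 - 1/41) = 1/(6574521762 - 1/41) = 1/(269555392241/41) = 41/269555392241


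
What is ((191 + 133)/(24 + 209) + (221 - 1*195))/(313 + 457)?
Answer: 3191/89705 ≈ 0.035572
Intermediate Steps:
((191 + 133)/(24 + 209) + (221 - 1*195))/(313 + 457) = (324/233 + (221 - 195))/770 = (324*(1/233) + 26)*(1/770) = (324/233 + 26)*(1/770) = (6382/233)*(1/770) = 3191/89705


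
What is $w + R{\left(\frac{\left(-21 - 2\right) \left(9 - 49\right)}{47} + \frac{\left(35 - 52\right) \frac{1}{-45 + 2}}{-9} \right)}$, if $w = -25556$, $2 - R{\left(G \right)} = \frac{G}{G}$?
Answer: $-25555$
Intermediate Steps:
$R{\left(G \right)} = 1$ ($R{\left(G \right)} = 2 - \frac{G}{G} = 2 - 1 = 1$)
$w + R{\left(\frac{\left(-21 - 2\right) \left(9 - 49\right)}{47} + \frac{\left(35 - 52\right) \frac{1}{-45 + 2}}{-9} \right)} = -25556 + 1 = -25555$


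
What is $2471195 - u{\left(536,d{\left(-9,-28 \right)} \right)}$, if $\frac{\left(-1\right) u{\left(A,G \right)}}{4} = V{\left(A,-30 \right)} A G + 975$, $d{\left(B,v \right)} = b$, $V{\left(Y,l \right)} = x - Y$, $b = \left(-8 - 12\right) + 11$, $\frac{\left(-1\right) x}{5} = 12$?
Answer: $13975511$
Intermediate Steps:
$x = -60$ ($x = \left(-5\right) 12 = -60$)
$b = -9$ ($b = -20 + 11 = -9$)
$V{\left(Y,l \right)} = -60 - Y$
$d{\left(B,v \right)} = -9$
$u{\left(A,G \right)} = -3900 - 4 A G \left(-60 - A\right)$ ($u{\left(A,G \right)} = - 4 \left(\left(-60 - A\right) A G + 975\right) = - 4 \left(A \left(-60 - A\right) G + 975\right) = - 4 \left(A G \left(-60 - A\right) + 975\right) = - 4 \left(975 + A G \left(-60 - A\right)\right) = -3900 - 4 A G \left(-60 - A\right)$)
$2471195 - u{\left(536,d{\left(-9,-28 \right)} \right)} = 2471195 - \left(-3900 + 4 \cdot 536 \left(-9\right) \left(60 + 536\right)\right) = 2471195 - \left(-3900 + 4 \cdot 536 \left(-9\right) 596\right) = 2471195 - \left(-3900 - 11500416\right) = 2471195 - -11504316 = 2471195 + 11504316 = 13975511$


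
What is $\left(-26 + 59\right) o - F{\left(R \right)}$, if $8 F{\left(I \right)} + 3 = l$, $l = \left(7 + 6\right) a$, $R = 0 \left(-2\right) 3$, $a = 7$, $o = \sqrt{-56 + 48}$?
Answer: $-11 + 66 i \sqrt{2} \approx -11.0 + 93.338 i$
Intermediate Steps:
$o = 2 i \sqrt{2}$ ($o = \sqrt{-8} = 2 i \sqrt{2} \approx 2.8284 i$)
$R = 0$ ($R = 0 \cdot 3 = 0$)
$l = 91$ ($l = \left(7 + 6\right) 7 = 13 \cdot 7 = 91$)
$F{\left(I \right)} = 11$ ($F{\left(I \right)} = - \frac{3}{8} + \frac{1}{8} \cdot 91 = - \frac{3}{8} + \frac{91}{8} = 11$)
$\left(-26 + 59\right) o - F{\left(R \right)} = \left(-26 + 59\right) 2 i \sqrt{2} - 11 = 33 \cdot 2 i \sqrt{2} - 11 = 66 i \sqrt{2} - 11 = -11 + 66 i \sqrt{2}$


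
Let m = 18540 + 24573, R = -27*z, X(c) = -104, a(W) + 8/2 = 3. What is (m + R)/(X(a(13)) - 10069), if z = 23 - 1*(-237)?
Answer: -12031/3391 ≈ -3.5479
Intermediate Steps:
a(W) = -1 (a(W) = -4 + 3 = -1)
z = 260 (z = 23 + 237 = 260)
R = -7020 (R = -27*260 = -7020)
m = 43113
(m + R)/(X(a(13)) - 10069) = (43113 - 7020)/(-104 - 10069) = 36093/(-10173) = 36093*(-1/10173) = -12031/3391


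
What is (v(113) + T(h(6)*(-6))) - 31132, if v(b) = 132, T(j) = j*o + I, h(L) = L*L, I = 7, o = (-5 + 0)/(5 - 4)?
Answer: -29913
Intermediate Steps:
o = -5 (o = -5/1 = -5*1 = -5)
h(L) = L**2
T(j) = 7 - 5*j (T(j) = j*(-5) + 7 = -5*j + 7 = 7 - 5*j)
(v(113) + T(h(6)*(-6))) - 31132 = (132 + (7 - 5*6**2*(-6))) - 31132 = (132 + (7 - 180*(-6))) - 31132 = (132 + (7 - 5*(-216))) - 31132 = (132 + (7 + 1080)) - 31132 = (132 + 1087) - 31132 = 1219 - 31132 = -29913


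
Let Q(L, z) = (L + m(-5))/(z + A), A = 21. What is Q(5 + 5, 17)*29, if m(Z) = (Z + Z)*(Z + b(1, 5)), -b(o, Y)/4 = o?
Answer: 1450/19 ≈ 76.316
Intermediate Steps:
b(o, Y) = -4*o
m(Z) = 2*Z*(-4 + Z) (m(Z) = (Z + Z)*(Z - 4*1) = (2*Z)*(Z - 4) = (2*Z)*(-4 + Z) = 2*Z*(-4 + Z))
Q(L, z) = (90 + L)/(21 + z) (Q(L, z) = (L + 2*(-5)*(-4 - 5))/(z + 21) = (L + 2*(-5)*(-9))/(21 + z) = (L + 90)/(21 + z) = (90 + L)/(21 + z))
Q(5 + 5, 17)*29 = ((90 + (5 + 5))/(21 + 17))*29 = ((90 + 10)/38)*29 = ((1/38)*100)*29 = (50/19)*29 = 1450/19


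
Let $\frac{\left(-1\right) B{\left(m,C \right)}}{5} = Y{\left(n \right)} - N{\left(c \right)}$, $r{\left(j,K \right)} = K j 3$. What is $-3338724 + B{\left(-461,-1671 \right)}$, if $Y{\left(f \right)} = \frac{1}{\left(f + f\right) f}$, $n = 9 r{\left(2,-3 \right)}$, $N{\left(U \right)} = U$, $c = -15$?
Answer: $- \frac{175246881917}{52488} \approx -3.3388 \cdot 10^{6}$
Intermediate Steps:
$r{\left(j,K \right)} = 3 K j$
$n = -162$ ($n = 9 \cdot 3 \left(-3\right) 2 = 9 \left(-18\right) = -162$)
$Y{\left(f \right)} = \frac{1}{2 f^{2}}$ ($Y{\left(f \right)} = \frac{1}{2 f f} = \frac{1}{2 f^{2}}$)
$B{\left(m,C \right)} = - \frac{3936605}{52488}$ ($B{\left(m,C \right)} = - 5 \left(\frac{1}{2 \cdot 26244} - -15\right) = - 5 \left(\frac{1}{2} \cdot \frac{1}{26244} + 15\right) = - 5 \left(\frac{1}{52488} + 15\right) = \left(-5\right) \frac{787321}{52488} = - \frac{3936605}{52488}$)
$-3338724 + B{\left(-461,-1671 \right)} = -3338724 - \frac{3936605}{52488} = - \frac{175246881917}{52488}$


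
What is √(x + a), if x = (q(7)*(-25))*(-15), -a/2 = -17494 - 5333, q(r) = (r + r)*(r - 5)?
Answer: 7*√1146 ≈ 236.97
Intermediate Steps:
q(r) = 2*r*(-5 + r) (q(r) = (2*r)*(-5 + r) = 2*r*(-5 + r))
a = 45654 (a = -2*(-17494 - 5333) = -2*(-22827) = 45654)
x = 10500 (x = ((2*7*(-5 + 7))*(-25))*(-15) = ((2*7*2)*(-25))*(-15) = (28*(-25))*(-15) = -700*(-15) = 10500)
√(x + a) = √(10500 + 45654) = √56154 = 7*√1146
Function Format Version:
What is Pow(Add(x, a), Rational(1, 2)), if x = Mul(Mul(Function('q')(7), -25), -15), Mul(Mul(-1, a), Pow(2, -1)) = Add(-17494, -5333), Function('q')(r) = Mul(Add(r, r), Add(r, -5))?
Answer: Mul(7, Pow(1146, Rational(1, 2))) ≈ 236.97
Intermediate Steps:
Function('q')(r) = Mul(2, r, Add(-5, r)) (Function('q')(r) = Mul(Mul(2, r), Add(-5, r)) = Mul(2, r, Add(-5, r)))
a = 45654 (a = Mul(-2, Add(-17494, -5333)) = Mul(-2, -22827) = 45654)
x = 10500 (x = Mul(Mul(Mul(2, 7, Add(-5, 7)), -25), -15) = Mul(Mul(Mul(2, 7, 2), -25), -15) = Mul(Mul(28, -25), -15) = Mul(-700, -15) = 10500)
Pow(Add(x, a), Rational(1, 2)) = Pow(Add(10500, 45654), Rational(1, 2)) = Pow(56154, Rational(1, 2)) = Mul(7, Pow(1146, Rational(1, 2)))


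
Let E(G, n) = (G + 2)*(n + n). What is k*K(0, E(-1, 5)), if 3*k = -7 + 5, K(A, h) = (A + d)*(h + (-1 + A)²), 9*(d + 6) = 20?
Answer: 748/27 ≈ 27.704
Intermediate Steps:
E(G, n) = 2*n*(2 + G) (E(G, n) = (2 + G)*(2*n) = 2*n*(2 + G))
d = -34/9 (d = -6 + (⅑)*20 = -6 + 20/9 = -34/9 ≈ -3.7778)
K(A, h) = (-34/9 + A)*(h + (-1 + A)²) (K(A, h) = (A - 34/9)*(h + (-1 + A)²) = (-34/9 + A)*(h + (-1 + A)²))
k = -⅔ (k = (-7 + 5)/3 = (⅓)*(-2) = -⅔ ≈ -0.66667)
k*K(0, E(-1, 5)) = -2*(-68*5*(2 - 1)/9 - 34*(-1 + 0)²/9 + 0*(2*5*(2 - 1)) + 0*(-1 + 0)²)/3 = -2*(-68*5/9 - 34/9*(-1)² + 0*(2*5*1) + 0*(-1)²)/3 = -2*(-34/9*10 - 34/9*1 + 0*10 + 0*1)/3 = -2*(-340/9 - 34/9 + 0 + 0)/3 = -⅔*(-374/9) = 748/27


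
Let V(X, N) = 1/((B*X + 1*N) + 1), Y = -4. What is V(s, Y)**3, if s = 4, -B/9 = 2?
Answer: -1/421875 ≈ -2.3704e-6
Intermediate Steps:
B = -18 (B = -9*2 = -18)
V(X, N) = 1/(1 + N - 18*X) (V(X, N) = 1/((-18*X + 1*N) + 1) = 1/((-18*X + N) + 1) = 1/((N - 18*X) + 1) = 1/(1 + N - 18*X))
V(s, Y)**3 = (1/(1 - 4 - 18*4))**3 = (1/(1 - 4 - 72))**3 = (1/(-75))**3 = (-1/75)**3 = -1/421875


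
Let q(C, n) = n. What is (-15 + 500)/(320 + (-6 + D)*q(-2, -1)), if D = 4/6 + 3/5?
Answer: 7275/4871 ≈ 1.4935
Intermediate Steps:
D = 19/15 (D = 4*(⅙) + 3*(⅕) = ⅔ + ⅗ = 19/15 ≈ 1.2667)
(-15 + 500)/(320 + (-6 + D)*q(-2, -1)) = (-15 + 500)/(320 + (-6 + 19/15)*(-1)) = 485/(320 - 71/15*(-1)) = 485/(320 + 71/15) = 485/(4871/15) = 485*(15/4871) = 7275/4871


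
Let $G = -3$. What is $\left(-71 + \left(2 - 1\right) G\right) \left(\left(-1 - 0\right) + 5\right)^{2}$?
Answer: $-1184$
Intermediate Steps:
$\left(-71 + \left(2 - 1\right) G\right) \left(\left(-1 - 0\right) + 5\right)^{2} = \left(-71 + \left(2 - 1\right) \left(-3\right)\right) \left(\left(-1 - 0\right) + 5\right)^{2} = \left(-71 + 1 \left(-3\right)\right) \left(\left(-1 + 0\right) + 5\right)^{2} = \left(-71 - 3\right) \left(-1 + 5\right)^{2} = - 74 \cdot 4^{2} = \left(-74\right) 16 = -1184$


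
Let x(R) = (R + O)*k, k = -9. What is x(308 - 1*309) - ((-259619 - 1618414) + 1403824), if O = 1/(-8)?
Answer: 3793753/8 ≈ 4.7422e+5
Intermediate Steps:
O = -1/8 ≈ -0.12500
x(R) = 9/8 - 9*R (x(R) = (R - 1/8)*(-9) = (-1/8 + R)*(-9) = 9/8 - 9*R)
x(308 - 1*309) - ((-259619 - 1618414) + 1403824) = (9/8 - 9*(308 - 1*309)) - ((-259619 - 1618414) + 1403824) = (9/8 - 9*(308 - 309)) - (-1878033 + 1403824) = (9/8 - 9*(-1)) - 1*(-474209) = (9/8 + 9) + 474209 = 81/8 + 474209 = 3793753/8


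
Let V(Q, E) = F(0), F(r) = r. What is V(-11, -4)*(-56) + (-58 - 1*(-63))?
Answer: 5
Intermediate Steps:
V(Q, E) = 0
V(-11, -4)*(-56) + (-58 - 1*(-63)) = 0*(-56) + (-58 - 1*(-63)) = 0 + (-58 + 63) = 0 + 5 = 5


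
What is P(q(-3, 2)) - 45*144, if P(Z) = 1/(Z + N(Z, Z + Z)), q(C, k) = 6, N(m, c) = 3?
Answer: -58319/9 ≈ -6479.9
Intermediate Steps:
P(Z) = 1/(3 + Z) (P(Z) = 1/(Z + 3) = 1/(3 + Z))
P(q(-3, 2)) - 45*144 = 1/(3 + 6) - 45*144 = 1/9 - 6480 = ⅑ - 6480 = -58319/9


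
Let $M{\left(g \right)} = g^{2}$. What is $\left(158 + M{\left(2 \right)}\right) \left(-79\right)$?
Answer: $-12798$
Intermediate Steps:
$\left(158 + M{\left(2 \right)}\right) \left(-79\right) = \left(158 + 2^{2}\right) \left(-79\right) = \left(158 + 4\right) \left(-79\right) = 162 \left(-79\right) = -12798$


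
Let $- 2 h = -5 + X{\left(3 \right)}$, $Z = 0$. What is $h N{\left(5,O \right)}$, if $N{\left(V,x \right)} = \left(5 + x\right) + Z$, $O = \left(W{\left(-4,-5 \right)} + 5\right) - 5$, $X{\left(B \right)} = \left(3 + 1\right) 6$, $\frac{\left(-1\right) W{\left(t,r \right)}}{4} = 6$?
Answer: $\frac{361}{2} \approx 180.5$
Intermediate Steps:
$W{\left(t,r \right)} = -24$ ($W{\left(t,r \right)} = \left(-4\right) 6 = -24$)
$X{\left(B \right)} = 24$ ($X{\left(B \right)} = 4 \cdot 6 = 24$)
$h = - \frac{19}{2}$ ($h = - \frac{-5 + 24}{2} = \left(- \frac{1}{2}\right) 19 = - \frac{19}{2} \approx -9.5$)
$O = -24$ ($O = \left(-24 + 5\right) - 5 = -19 - 5 = -24$)
$N{\left(V,x \right)} = 5 + x$ ($N{\left(V,x \right)} = \left(5 + x\right) + 0 = 5 + x$)
$h N{\left(5,O \right)} = - \frac{19 \left(5 - 24\right)}{2} = \left(- \frac{19}{2}\right) \left(-19\right) = \frac{361}{2}$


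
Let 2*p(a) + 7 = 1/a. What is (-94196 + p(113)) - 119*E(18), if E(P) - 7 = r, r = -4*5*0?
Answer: -10738672/113 ≈ -95033.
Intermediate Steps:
p(a) = -7/2 + 1/(2*a)
r = 0 (r = -20*0 = 0)
E(P) = 7 (E(P) = 7 + 0 = 7)
(-94196 + p(113)) - 119*E(18) = (-94196 + (½)*(1 - 7*113)/113) - 119*7 = (-94196 + (½)*(1/113)*(1 - 791)) - 833 = (-94196 + (½)*(1/113)*(-790)) - 833 = (-94196 - 395/113) - 833 = -10644543/113 - 833 = -10738672/113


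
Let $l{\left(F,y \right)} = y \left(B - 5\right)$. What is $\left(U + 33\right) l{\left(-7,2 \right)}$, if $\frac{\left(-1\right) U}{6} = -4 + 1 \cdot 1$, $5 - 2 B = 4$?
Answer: $-459$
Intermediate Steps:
$B = \frac{1}{2}$ ($B = \frac{5}{2} - 2 = \frac{1}{2} \approx 0.5$)
$l{\left(F,y \right)} = - \frac{9 y}{2}$ ($l{\left(F,y \right)} = y \left(\frac{1}{2} - 5\right) = y \left(- \frac{9}{2}\right) = - \frac{9 y}{2}$)
$U = 18$ ($U = - 6 \left(-4 + 1 \cdot 1\right) = - 6 \left(-4 + 1\right) = \left(-6\right) \left(-3\right) = 18$)
$\left(U + 33\right) l{\left(-7,2 \right)} = \left(18 + 33\right) \left(\left(- \frac{9}{2}\right) 2\right) = 51 \left(-9\right) = -459$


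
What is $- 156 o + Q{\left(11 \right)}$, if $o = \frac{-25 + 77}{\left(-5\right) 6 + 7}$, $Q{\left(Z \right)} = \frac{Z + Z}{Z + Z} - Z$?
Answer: $\frac{7882}{23} \approx 342.7$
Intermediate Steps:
$Q{\left(Z \right)} = 1 - Z$ ($Q{\left(Z \right)} = \frac{2 Z}{2 Z} - Z = 2 Z \frac{1}{2 Z} - Z = 1 - Z$)
$o = - \frac{52}{23}$ ($o = \frac{52}{-30 + 7} = \frac{52}{-23} = 52 \left(- \frac{1}{23}\right) = - \frac{52}{23} \approx -2.2609$)
$- 156 o + Q{\left(11 \right)} = \left(-156\right) \left(- \frac{52}{23}\right) + \left(1 - 11\right) = \frac{8112}{23} + \left(1 - 11\right) = \frac{8112}{23} - 10 = \frac{7882}{23}$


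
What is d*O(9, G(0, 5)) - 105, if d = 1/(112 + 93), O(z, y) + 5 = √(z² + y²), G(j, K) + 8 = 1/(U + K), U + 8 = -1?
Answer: -4306/41 + 3*√265/820 ≈ -104.96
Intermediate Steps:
U = -9 (U = -8 - 1 = -9)
G(j, K) = -8 + 1/(-9 + K)
O(z, y) = -5 + √(y² + z²) (O(z, y) = -5 + √(z² + y²) = -5 + √(y² + z²))
d = 1/205 ≈ 0.0048781
d*O(9, G(0, 5)) - 105 = (-5 + √(((73 - 8*5)/(-9 + 5))² + 9²))/205 - 105 = (-5 + √(((73 - 40)/(-4))² + 81))/205 - 105 = (-5 + √((-¼*33)² + 81))/205 - 105 = (-5 + √((-33/4)² + 81))/205 - 105 = (-5 + √(1089/16 + 81))/205 - 105 = (-5 + √(2385/16))/205 - 105 = (-5 + 3*√265/4)/205 - 105 = (-1/41 + 3*√265/820) - 105 = -4306/41 + 3*√265/820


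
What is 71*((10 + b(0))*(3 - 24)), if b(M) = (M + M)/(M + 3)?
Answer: -14910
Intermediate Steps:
b(M) = 2*M/(3 + M) (b(M) = (2*M)/(3 + M) = 2*M/(3 + M))
71*((10 + b(0))*(3 - 24)) = 71*((10 + 2*0/(3 + 0))*(3 - 24)) = 71*((10 + 2*0/3)*(-21)) = 71*((10 + 2*0*(⅓))*(-21)) = 71*((10 + 0)*(-21)) = 71*(10*(-21)) = 71*(-210) = -14910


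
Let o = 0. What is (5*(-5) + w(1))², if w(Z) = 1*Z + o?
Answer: 576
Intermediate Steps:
w(Z) = Z (w(Z) = 1*Z + 0 = Z + 0 = Z)
(5*(-5) + w(1))² = (5*(-5) + 1)² = (-25 + 1)² = (-24)² = 576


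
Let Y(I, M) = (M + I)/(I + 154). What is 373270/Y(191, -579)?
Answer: -64389075/194 ≈ -3.3190e+5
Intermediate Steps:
Y(I, M) = (I + M)/(154 + I)
373270/Y(191, -579) = 373270/(((191 - 579)/(154 + 191))) = 373270/((-388/345)) = 373270/(((1/345)*(-388))) = 373270/(-388/345) = 373270*(-345/388) = -64389075/194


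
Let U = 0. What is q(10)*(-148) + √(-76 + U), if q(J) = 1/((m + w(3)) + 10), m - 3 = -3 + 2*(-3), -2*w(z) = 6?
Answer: -148 + 2*I*√19 ≈ -148.0 + 8.7178*I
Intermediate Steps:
w(z) = -3 (w(z) = -½*6 = -3)
m = -6 (m = 3 + (-3 + 2*(-3)) = 3 + (-3 - 6) = 3 - 9 = -6)
q(J) = 1 (q(J) = 1/((-6 - 3) + 10) = 1/(-9 + 10) = 1/1 = 1)
q(10)*(-148) + √(-76 + U) = 1*(-148) + √(-76 + 0) = -148 + √(-76) = -148 + 2*I*√19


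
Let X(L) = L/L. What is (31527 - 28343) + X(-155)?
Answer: 3185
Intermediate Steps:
X(L) = 1
(31527 - 28343) + X(-155) = (31527 - 28343) + 1 = 3184 + 1 = 3185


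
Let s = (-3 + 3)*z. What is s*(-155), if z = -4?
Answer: 0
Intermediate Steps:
s = 0 (s = (-3 + 3)*(-4) = 0*(-4) = 0)
s*(-155) = 0*(-155) = 0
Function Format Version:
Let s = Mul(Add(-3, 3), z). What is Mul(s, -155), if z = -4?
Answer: 0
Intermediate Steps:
s = 0 (s = Mul(Add(-3, 3), -4) = Mul(0, -4) = 0)
Mul(s, -155) = Mul(0, -155) = 0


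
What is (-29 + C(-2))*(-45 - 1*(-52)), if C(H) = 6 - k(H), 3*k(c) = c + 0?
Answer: -469/3 ≈ -156.33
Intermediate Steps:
k(c) = c/3 (k(c) = (c + 0)/3 = c/3)
C(H) = 6 - H/3
(-29 + C(-2))*(-45 - 1*(-52)) = (-29 + (6 - 1/3*(-2)))*(-45 - 1*(-52)) = (-29 + (6 + 2/3))*(-45 + 52) = (-29 + 20/3)*7 = -67/3*7 = -469/3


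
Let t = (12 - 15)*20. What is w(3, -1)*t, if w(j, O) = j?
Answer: -180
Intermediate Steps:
t = -60 (t = -3*20 = -60)
w(3, -1)*t = 3*(-60) = -180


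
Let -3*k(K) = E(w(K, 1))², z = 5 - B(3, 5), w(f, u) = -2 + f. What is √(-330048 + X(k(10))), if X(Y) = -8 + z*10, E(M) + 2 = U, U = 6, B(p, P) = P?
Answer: 2*I*√82514 ≈ 574.5*I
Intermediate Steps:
z = 0 (z = 5 - 1*5 = 5 - 5 = 0)
E(M) = 4 (E(M) = -2 + 6 = 4)
k(K) = -16/3 (k(K) = -⅓*4² = -⅓*16 = -16/3)
X(Y) = -8 (X(Y) = -8 + 0*10 = -8 + 0 = -8)
√(-330048 + X(k(10))) = √(-330048 - 8) = √(-330056) = 2*I*√82514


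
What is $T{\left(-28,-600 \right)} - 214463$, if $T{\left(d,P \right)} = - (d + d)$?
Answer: $-214407$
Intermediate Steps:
$T{\left(d,P \right)} = - 2 d$
$T{\left(-28,-600 \right)} - 214463 = \left(-2\right) \left(-28\right) - 214463 = 56 - 214463 = -214407$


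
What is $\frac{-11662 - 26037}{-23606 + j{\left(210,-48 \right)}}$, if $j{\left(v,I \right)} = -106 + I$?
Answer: $\frac{37699}{23760} \approx 1.5867$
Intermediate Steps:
$\frac{-11662 - 26037}{-23606 + j{\left(210,-48 \right)}} = \frac{-11662 - 26037}{-23606 - 154} = - \frac{37699}{-23606 - 154} = - \frac{37699}{-23760} = \left(-37699\right) \left(- \frac{1}{23760}\right) = \frac{37699}{23760}$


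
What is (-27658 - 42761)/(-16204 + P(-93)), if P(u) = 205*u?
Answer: 70419/35269 ≈ 1.9966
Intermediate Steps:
(-27658 - 42761)/(-16204 + P(-93)) = (-27658 - 42761)/(-16204 + 205*(-93)) = -70419/(-16204 - 19065) = -70419/(-35269) = -70419*(-1/35269) = 70419/35269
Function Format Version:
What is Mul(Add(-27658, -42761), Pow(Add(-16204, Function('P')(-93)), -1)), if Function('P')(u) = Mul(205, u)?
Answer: Rational(70419, 35269) ≈ 1.9966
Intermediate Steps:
Mul(Add(-27658, -42761), Pow(Add(-16204, Function('P')(-93)), -1)) = Mul(Add(-27658, -42761), Pow(Add(-16204, Mul(205, -93)), -1)) = Mul(-70419, Pow(Add(-16204, -19065), -1)) = Mul(-70419, Pow(-35269, -1)) = Mul(-70419, Rational(-1, 35269)) = Rational(70419, 35269)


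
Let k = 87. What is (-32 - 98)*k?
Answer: -11310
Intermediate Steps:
(-32 - 98)*k = (-32 - 98)*87 = -130*87 = -11310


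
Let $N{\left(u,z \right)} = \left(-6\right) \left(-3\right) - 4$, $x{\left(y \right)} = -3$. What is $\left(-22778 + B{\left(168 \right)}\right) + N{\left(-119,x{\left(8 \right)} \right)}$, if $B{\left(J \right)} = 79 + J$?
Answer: $-22517$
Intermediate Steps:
$N{\left(u,z \right)} = 14$ ($N{\left(u,z \right)} = 18 - 4 = 14$)
$\left(-22778 + B{\left(168 \right)}\right) + N{\left(-119,x{\left(8 \right)} \right)} = \left(-22778 + \left(79 + 168\right)\right) + 14 = \left(-22778 + 247\right) + 14 = -22531 + 14 = -22517$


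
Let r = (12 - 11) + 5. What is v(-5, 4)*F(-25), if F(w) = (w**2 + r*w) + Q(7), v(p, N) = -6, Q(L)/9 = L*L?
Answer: -5496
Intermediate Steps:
Q(L) = 9*L**2 (Q(L) = 9*(L*L) = 9*L**2)
r = 6 (r = 1 + 5 = 6)
F(w) = 441 + w**2 + 6*w (F(w) = (w**2 + 6*w) + 9*7**2 = (w**2 + 6*w) + 9*49 = (w**2 + 6*w) + 441 = 441 + w**2 + 6*w)
v(-5, 4)*F(-25) = -6*(441 + (-25)**2 + 6*(-25)) = -6*(441 + 625 - 150) = -6*916 = -5496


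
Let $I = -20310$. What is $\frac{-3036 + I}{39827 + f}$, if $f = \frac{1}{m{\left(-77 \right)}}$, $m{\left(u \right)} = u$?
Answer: $- \frac{99869}{170371} \approx -0.58619$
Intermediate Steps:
$f = - \frac{1}{77}$ ($f = \frac{1}{-77} = - \frac{1}{77} \approx -0.012987$)
$\frac{-3036 + I}{39827 + f} = \frac{-3036 - 20310}{39827 - \frac{1}{77}} = - \frac{23346}{\frac{3066678}{77}} = \left(-23346\right) \frac{77}{3066678} = - \frac{99869}{170371}$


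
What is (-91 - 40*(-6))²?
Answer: 22201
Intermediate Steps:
(-91 - 40*(-6))² = (-91 + 240)² = 149² = 22201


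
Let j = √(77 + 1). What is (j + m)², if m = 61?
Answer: (61 + √78)² ≈ 4876.5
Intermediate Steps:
j = √78 ≈ 8.8318
(j + m)² = (√78 + 61)² = (61 + √78)²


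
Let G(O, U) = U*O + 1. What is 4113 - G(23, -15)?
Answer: 4457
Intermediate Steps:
G(O, U) = 1 + O*U (G(O, U) = O*U + 1 = 1 + O*U)
4113 - G(23, -15) = 4113 - (1 + 23*(-15)) = 4113 - (1 - 345) = 4113 - 1*(-344) = 4113 + 344 = 4457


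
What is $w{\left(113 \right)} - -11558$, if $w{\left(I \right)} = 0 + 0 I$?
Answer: $11558$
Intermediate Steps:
$w{\left(I \right)} = 0$ ($w{\left(I \right)} = 0 + 0 = 0$)
$w{\left(113 \right)} - -11558 = 0 - -11558 = 0 + 11558 = 11558$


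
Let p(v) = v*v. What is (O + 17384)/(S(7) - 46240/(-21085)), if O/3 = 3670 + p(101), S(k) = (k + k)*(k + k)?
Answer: 248790349/835780 ≈ 297.67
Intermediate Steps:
S(k) = 4*k**2 (S(k) = (2*k)*(2*k) = 4*k**2)
p(v) = v**2
O = 41613 (O = 3*(3670 + 101**2) = 3*(3670 + 10201) = 3*13871 = 41613)
(O + 17384)/(S(7) - 46240/(-21085)) = (41613 + 17384)/(4*7**2 - 46240/(-21085)) = 58997/(4*49 - 46240*(-1/21085)) = 58997/(196 + 9248/4217) = 58997/(835780/4217) = 58997*(4217/835780) = 248790349/835780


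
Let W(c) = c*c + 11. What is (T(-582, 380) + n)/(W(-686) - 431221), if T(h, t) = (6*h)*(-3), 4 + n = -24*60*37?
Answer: -21404/19693 ≈ -1.0869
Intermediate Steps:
n = -53284 (n = -4 - 24*60*37 = -4 - 1440*37 = -4 - 53280 = -53284)
W(c) = 11 + c**2 (W(c) = c**2 + 11 = 11 + c**2)
T(h, t) = -18*h
(T(-582, 380) + n)/(W(-686) - 431221) = (-18*(-582) - 53284)/((11 + (-686)**2) - 431221) = (10476 - 53284)/((11 + 470596) - 431221) = -42808/(470607 - 431221) = -42808/39386 = -42808*1/39386 = -21404/19693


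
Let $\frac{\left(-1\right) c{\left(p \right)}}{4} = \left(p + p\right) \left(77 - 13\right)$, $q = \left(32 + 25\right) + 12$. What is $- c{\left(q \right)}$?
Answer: $35328$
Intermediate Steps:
$q = 69$ ($q = 57 + 12 = 69$)
$c{\left(p \right)} = - 512 p$ ($c{\left(p \right)} = - 4 \left(p + p\right) \left(77 - 13\right) = - 4 \cdot 2 p 64 = - 4 \cdot 128 p = - 512 p$)
$- c{\left(q \right)} = - \left(-512\right) 69 = \left(-1\right) \left(-35328\right) = 35328$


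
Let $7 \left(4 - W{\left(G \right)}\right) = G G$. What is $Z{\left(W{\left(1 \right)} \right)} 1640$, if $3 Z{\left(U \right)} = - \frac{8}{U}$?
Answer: $- \frac{91840}{81} \approx -1133.8$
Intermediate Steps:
$W{\left(G \right)} = 4 - \frac{G^{2}}{7}$ ($W{\left(G \right)} = 4 - \frac{G G}{7} = 4 - \frac{G^{2}}{7}$)
$Z{\left(U \right)} = - \frac{8}{3 U}$ ($Z{\left(U \right)} = \frac{\left(-8\right) \frac{1}{U}}{3} = - \frac{8}{3 U}$)
$Z{\left(W{\left(1 \right)} \right)} 1640 = - \frac{8}{3 \left(4 - \frac{1^{2}}{7}\right)} 1640 = - \frac{8}{3 \left(4 - \frac{1}{7}\right)} 1640 = - \frac{8}{3 \cdot \frac{27}{7}} \cdot 1640 = \left(- \frac{8}{3}\right) \frac{7}{27} \cdot 1640 = \left(- \frac{56}{81}\right) 1640 = - \frac{91840}{81}$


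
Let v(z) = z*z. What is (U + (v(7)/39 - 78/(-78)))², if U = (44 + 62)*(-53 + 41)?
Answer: 2452230400/1521 ≈ 1.6122e+6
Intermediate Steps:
v(z) = z²
U = -1272 (U = 106*(-12) = -1272)
(U + (v(7)/39 - 78/(-78)))² = (-1272 + (7²/39 - 78/(-78)))² = (-1272 + (49*(1/39) - 78*(-1/78)))² = (-1272 + (49/39 + 1))² = (-1272 + 88/39)² = (-49520/39)² = 2452230400/1521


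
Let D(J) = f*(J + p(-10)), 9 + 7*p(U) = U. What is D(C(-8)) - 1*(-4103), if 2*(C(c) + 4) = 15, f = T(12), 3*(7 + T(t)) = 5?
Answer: 86075/21 ≈ 4098.8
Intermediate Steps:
T(t) = -16/3 (T(t) = -7 + (⅓)*5 = -7 + 5/3 = -16/3)
p(U) = -9/7 + U/7
f = -16/3 ≈ -5.3333
C(c) = 7/2 (C(c) = -4 + (½)*15 = -4 + 15/2 = 7/2)
D(J) = 304/21 - 16*J/3 (D(J) = -16*(J + (-9/7 + (⅐)*(-10)))/3 = -16*(J + (-9/7 - 10/7))/3 = -16*(J - 19/7)/3 = -16*(-19/7 + J)/3 = 304/21 - 16*J/3)
D(C(-8)) - 1*(-4103) = (304/21 - 16/3*7/2) - 1*(-4103) = (304/21 - 56/3) + 4103 = -88/21 + 4103 = 86075/21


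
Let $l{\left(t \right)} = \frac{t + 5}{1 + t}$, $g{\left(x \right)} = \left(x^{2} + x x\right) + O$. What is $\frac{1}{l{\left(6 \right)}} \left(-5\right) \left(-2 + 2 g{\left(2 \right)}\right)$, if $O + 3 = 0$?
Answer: $- \frac{280}{11} \approx -25.455$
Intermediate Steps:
$O = -3$ ($O = -3 + 0 = -3$)
$g{\left(x \right)} = -3 + 2 x^{2}$ ($g{\left(x \right)} = \left(x^{2} + x x\right) - 3 = \left(x^{2} + x^{2}\right) - 3 = 2 x^{2} - 3 = -3 + 2 x^{2}$)
$l{\left(t \right)} = \frac{5 + t}{1 + t}$
$\frac{1}{l{\left(6 \right)}} \left(-5\right) \left(-2 + 2 g{\left(2 \right)}\right) = \frac{1}{\frac{1}{1 + 6} \left(5 + 6\right)} \left(-5\right) \left(-2 + 2 \left(-3 + 2 \cdot 2^{2}\right)\right) = \frac{1}{\frac{1}{7} \cdot 11} \left(-5\right) \left(-2 + 2 \left(-3 + 2 \cdot 4\right)\right) = \frac{1}{\frac{1}{7} \cdot 11} \left(-5\right) \left(-2 + 2 \left(-3 + 8\right)\right) = \frac{1}{\frac{11}{7}} \left(-5\right) \left(-2 + 2 \cdot 5\right) = \frac{7}{11} \left(-5\right) \left(-2 + 10\right) = \left(- \frac{35}{11}\right) 8 = - \frac{280}{11}$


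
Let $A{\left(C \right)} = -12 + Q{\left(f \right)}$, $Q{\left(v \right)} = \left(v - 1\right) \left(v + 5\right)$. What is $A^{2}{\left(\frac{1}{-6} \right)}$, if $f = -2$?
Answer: $441$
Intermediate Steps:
$Q{\left(v \right)} = \left(-1 + v\right) \left(5 + v\right)$
$A{\left(C \right)} = -21$ ($A{\left(C \right)} = -12 + \left(-5 + \left(-2\right)^{2} + 4 \left(-2\right)\right) = -12 - 9 = -21$)
$A^{2}{\left(\frac{1}{-6} \right)} = \left(-21\right)^{2} = 441$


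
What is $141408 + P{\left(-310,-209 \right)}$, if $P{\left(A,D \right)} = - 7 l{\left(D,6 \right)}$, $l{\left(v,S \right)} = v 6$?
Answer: $150186$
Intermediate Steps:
$l{\left(v,S \right)} = 6 v$
$P{\left(A,D \right)} = - 42 D$ ($P{\left(A,D \right)} = - 7 \cdot 6 D = - 42 D$)
$141408 + P{\left(-310,-209 \right)} = 141408 - -8778 = 141408 + 8778 = 150186$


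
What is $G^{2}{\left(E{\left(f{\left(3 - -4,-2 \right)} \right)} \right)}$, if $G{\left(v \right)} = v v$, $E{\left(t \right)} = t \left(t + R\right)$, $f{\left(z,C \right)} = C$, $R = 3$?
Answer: $16$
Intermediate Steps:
$E{\left(t \right)} = t \left(3 + t\right)$ ($E{\left(t \right)} = t \left(t + 3\right) = t \left(3 + t\right)$)
$G{\left(v \right)} = v^{2}$
$G^{2}{\left(E{\left(f{\left(3 - -4,-2 \right)} \right)} \right)} = \left(\left(- 2 \left(3 - 2\right)\right)^{2}\right)^{2} = \left(\left(\left(-2\right) 1\right)^{2}\right)^{2} = \left(\left(-2\right)^{2}\right)^{2} = 4^{2} = 16$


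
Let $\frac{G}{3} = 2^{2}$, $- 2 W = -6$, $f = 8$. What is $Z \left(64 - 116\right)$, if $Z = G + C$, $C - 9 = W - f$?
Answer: $-832$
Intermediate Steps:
$W = 3$ ($W = \left(- \frac{1}{2}\right) \left(-6\right) = 3$)
$C = 4$ ($C = 9 + \left(3 - 8\right) = 9 - 5 = 4$)
$G = 12$ ($G = 3 \cdot 2^{2} = 3 \cdot 4 = 12$)
$Z = 16$ ($Z = 12 + 4 = 16$)
$Z \left(64 - 116\right) = 16 \left(64 - 116\right) = 16 \left(-52\right) = -832$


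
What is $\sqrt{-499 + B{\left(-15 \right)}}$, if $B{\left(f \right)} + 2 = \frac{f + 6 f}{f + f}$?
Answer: $\frac{i \sqrt{1990}}{2} \approx 22.305 i$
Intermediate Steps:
$B{\left(f \right)} = \frac{3}{2}$ ($B{\left(f \right)} = -2 + \frac{f + 6 f}{f + f} = -2 + \frac{7 f}{2 f} = -2 + 7 f \frac{1}{2 f} = -2 + \frac{7}{2} = \frac{3}{2}$)
$\sqrt{-499 + B{\left(-15 \right)}} = \sqrt{-499 + \frac{3}{2}} = \sqrt{- \frac{995}{2}} = \frac{i \sqrt{1990}}{2}$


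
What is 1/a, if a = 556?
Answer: 1/556 ≈ 0.0017986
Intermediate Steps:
1/a = 1/556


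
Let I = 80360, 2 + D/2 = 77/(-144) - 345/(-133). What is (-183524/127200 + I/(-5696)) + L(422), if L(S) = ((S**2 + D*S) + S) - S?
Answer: 100570121509567/564624900 ≈ 1.7812e+5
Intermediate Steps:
D = 1135/9576 (D = -4 + 2*(77/(-144) - 345/(-133)) = -4 + 2*(77*(-1/144) - 345*(-1/133)) = -4 + 2*(-77/144 + 345/133) = -4 + 2*(39439/19152) = -4 + 39439/9576 = 1135/9576 ≈ 0.11853)
L(S) = S**2 + 1135*S/9576 (L(S) = ((S**2 + 1135*S/9576) + S) - S = (S**2 + 10711*S/9576) - S = S**2 + 1135*S/9576)
(-183524/127200 + I/(-5696)) + L(422) = (-183524/127200 + 80360/(-5696)) + (1/9576)*422*(1135 + 9576*422) = (-183524*1/127200 + 80360*(-1/5696)) + (1/9576)*422*(1135 + 4041072) = (-45881/31800 - 10045/712) + (1/9576)*422*4042207 = -11003071/707550 + 852905677/4788 = 100570121509567/564624900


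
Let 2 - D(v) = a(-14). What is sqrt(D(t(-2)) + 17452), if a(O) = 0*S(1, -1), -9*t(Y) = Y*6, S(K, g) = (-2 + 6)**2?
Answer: sqrt(17454) ≈ 132.11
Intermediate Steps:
S(K, g) = 16 (S(K, g) = 4**2 = 16)
t(Y) = -2*Y/3 (t(Y) = -Y*6/9 = -2*Y/3)
a(O) = 0 (a(O) = 0*16 = 0)
D(v) = 2 (D(v) = 2 - 1*0 = 2 + 0 = 2)
sqrt(D(t(-2)) + 17452) = sqrt(2 + 17452) = sqrt(17454)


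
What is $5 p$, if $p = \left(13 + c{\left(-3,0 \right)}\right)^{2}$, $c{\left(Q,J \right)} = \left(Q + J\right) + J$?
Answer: $500$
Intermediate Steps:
$c{\left(Q,J \right)} = Q + 2 J$ ($c{\left(Q,J \right)} = \left(J + Q\right) + J = Q + 2 J$)
$p = 100$ ($p = \left(13 + \left(-3 + 2 \cdot 0\right)\right)^{2} = \left(13 + \left(-3 + 0\right)\right)^{2} = \left(13 - 3\right)^{2} = 10^{2} = 100$)
$5 p = 5 \cdot 100 = 500$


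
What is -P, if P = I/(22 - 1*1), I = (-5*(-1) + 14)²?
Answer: -361/21 ≈ -17.190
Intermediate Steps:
I = 361 (I = (5 + 14)² = 19² = 361)
P = 361/21 (P = 361/(22 - 1*1) = 361/(22 - 1) = 361/21 ≈ 17.190)
-P = -1*361/21 = -361/21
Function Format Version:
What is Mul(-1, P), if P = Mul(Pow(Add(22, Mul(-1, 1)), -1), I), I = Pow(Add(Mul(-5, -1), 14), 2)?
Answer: Rational(-361, 21) ≈ -17.190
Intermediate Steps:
I = 361 (I = Pow(Add(5, 14), 2) = Pow(19, 2) = 361)
P = Rational(361, 21) (P = Mul(Pow(Add(22, Mul(-1, 1)), -1), 361) = Mul(Pow(Add(22, -1), -1), 361) = Mul(Pow(21, -1), 361) = Mul(Rational(1, 21), 361) = Rational(361, 21) ≈ 17.190)
Mul(-1, P) = Mul(-1, Rational(361, 21)) = Rational(-361, 21)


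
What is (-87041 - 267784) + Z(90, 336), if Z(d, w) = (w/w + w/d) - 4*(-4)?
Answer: -5322064/15 ≈ -3.5480e+5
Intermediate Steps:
Z(d, w) = 17 + w/d (Z(d, w) = (1 + w/d) + 16 = 17 + w/d)
(-87041 - 267784) + Z(90, 336) = (-87041 - 267784) + (17 + 336/90) = -354825 + (17 + 336*(1/90)) = -354825 + (17 + 56/15) = -354825 + 311/15 = -5322064/15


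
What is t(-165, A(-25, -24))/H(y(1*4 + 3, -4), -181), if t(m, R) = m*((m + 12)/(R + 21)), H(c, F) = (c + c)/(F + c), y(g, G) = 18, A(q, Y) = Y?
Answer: 152405/4 ≈ 38101.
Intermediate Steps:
H(c, F) = 2*c/(F + c) (H(c, F) = (2*c)/(F + c) = 2*c/(F + c))
t(m, R) = m*(12 + m)/(21 + R) (t(m, R) = m*((12 + m)/(21 + R)) = m*(12 + m)/(21 + R))
t(-165, A(-25, -24))/H(y(1*4 + 3, -4), -181) = (-165*(12 - 165)/(21 - 24))/((2*18/(-181 + 18))) = (-165*(-153)/(-3))/((2*18/(-163))) = (-165*(-1/3)*(-153))/((2*18*(-1/163))) = -8415/(-36/163) = -8415*(-163/36) = 152405/4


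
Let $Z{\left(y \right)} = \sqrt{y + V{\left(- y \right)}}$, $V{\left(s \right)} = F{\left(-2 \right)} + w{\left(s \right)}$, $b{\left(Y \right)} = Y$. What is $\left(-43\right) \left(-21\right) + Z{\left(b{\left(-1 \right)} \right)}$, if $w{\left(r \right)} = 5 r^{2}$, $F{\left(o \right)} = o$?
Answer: $903 + \sqrt{2} \approx 904.41$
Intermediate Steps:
$V{\left(s \right)} = -2 + 5 s^{2}$
$Z{\left(y \right)} = \sqrt{-2 + y + 5 y^{2}}$ ($Z{\left(y \right)} = \sqrt{y + \left(-2 + 5 \left(- y\right)^{2}\right)} = \sqrt{y + \left(-2 + 5 y^{2}\right)} = \sqrt{-2 + y + 5 y^{2}}$)
$\left(-43\right) \left(-21\right) + Z{\left(b{\left(-1 \right)} \right)} = \left(-43\right) \left(-21\right) + \sqrt{-2 - 1 + 5 \left(-1\right)^{2}} = 903 + \sqrt{-2 - 1 + 5 \cdot 1} = 903 + \sqrt{-2 - 1 + 5} = 903 + \sqrt{2}$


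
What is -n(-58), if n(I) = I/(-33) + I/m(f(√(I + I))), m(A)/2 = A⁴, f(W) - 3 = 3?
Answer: -24737/14256 ≈ -1.7352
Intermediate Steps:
f(W) = 6 (f(W) = 3 + 3 = 6)
m(A) = 2*A⁴
n(I) = -853*I/28512 (n(I) = I/(-33) + I/((2*6⁴)) = I*(-1/33) + I/((2*1296)) = -I/33 + I/2592 = -853*I/28512)
-n(-58) = -(-853)*(-58)/28512 = -1*24737/14256 = -24737/14256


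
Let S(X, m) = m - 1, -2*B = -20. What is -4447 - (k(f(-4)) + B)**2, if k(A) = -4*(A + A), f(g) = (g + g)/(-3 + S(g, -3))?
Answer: -217939/49 ≈ -4447.7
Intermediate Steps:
B = 10 (B = -1/2*(-20) = 10)
S(X, m) = -1 + m
f(g) = -2*g/7 (f(g) = (g + g)/(-3 + (-1 - 3)) = (2*g)/(-3 - 4) = (2*g)/(-7) = (2*g)*(-1/7) = -2*g/7)
k(A) = -8*A
-4447 - (k(f(-4)) + B)**2 = -4447 - (-(-16)*(-4)/7 + 10)**2 = -4447 - (-8*8/7 + 10)**2 = -4447 - (-64/7 + 10)**2 = -4447 - (6/7)**2 = -4447 - 1*36/49 = -4447 - 36/49 = -217939/49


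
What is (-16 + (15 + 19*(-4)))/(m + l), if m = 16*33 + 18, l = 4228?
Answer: -1/62 ≈ -0.016129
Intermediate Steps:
m = 546 (m = 528 + 18 = 546)
(-16 + (15 + 19*(-4)))/(m + l) = (-16 + (15 + 19*(-4)))/(546 + 4228) = (-16 + (15 - 76))/4774 = (-16 - 61)*(1/4774) = -77*1/4774 = -1/62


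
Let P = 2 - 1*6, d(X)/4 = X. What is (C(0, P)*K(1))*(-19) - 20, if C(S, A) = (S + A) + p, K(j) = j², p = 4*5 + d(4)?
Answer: -628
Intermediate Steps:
d(X) = 4*X
P = -4 (P = 2 - 6 = -4)
p = 36 (p = 4*5 + 4*4 = 20 + 16 = 36)
C(S, A) = 36 + A + S (C(S, A) = (S + A) + 36 = (A + S) + 36 = 36 + A + S)
(C(0, P)*K(1))*(-19) - 20 = ((36 - 4 + 0)*1²)*(-19) - 20 = (32*1)*(-19) - 20 = 32*(-19) - 20 = -608 - 20 = -628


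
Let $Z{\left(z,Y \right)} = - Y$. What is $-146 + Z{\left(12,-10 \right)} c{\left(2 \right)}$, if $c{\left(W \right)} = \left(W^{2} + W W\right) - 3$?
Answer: $-96$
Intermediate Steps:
$c{\left(W \right)} = -3 + 2 W^{2}$ ($c{\left(W \right)} = \left(W^{2} + W^{2}\right) - 3 = 2 W^{2} - 3 = -3 + 2 W^{2}$)
$-146 + Z{\left(12,-10 \right)} c{\left(2 \right)} = -146 + \left(-1\right) \left(-10\right) \left(-3 + 2 \cdot 2^{2}\right) = -146 + 10 \left(-3 + 2 \cdot 4\right) = -146 + 10 \left(-3 + 8\right) = -146 + 10 \cdot 5 = -146 + 50 = -96$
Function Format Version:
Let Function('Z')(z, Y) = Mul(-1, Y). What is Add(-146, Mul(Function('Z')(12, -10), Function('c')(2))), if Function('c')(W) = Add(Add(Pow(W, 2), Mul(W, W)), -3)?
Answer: -96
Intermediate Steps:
Function('c')(W) = Add(-3, Mul(2, Pow(W, 2))) (Function('c')(W) = Add(Add(Pow(W, 2), Pow(W, 2)), -3) = Add(Mul(2, Pow(W, 2)), -3) = Add(-3, Mul(2, Pow(W, 2))))
Add(-146, Mul(Function('Z')(12, -10), Function('c')(2))) = Add(-146, Mul(Mul(-1, -10), Add(-3, Mul(2, Pow(2, 2))))) = Add(-146, Mul(10, Add(-3, Mul(2, 4)))) = Add(-146, Mul(10, Add(-3, 8))) = Add(-146, Mul(10, 5)) = Add(-146, 50) = -96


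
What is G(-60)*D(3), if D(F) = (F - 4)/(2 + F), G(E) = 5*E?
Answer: 60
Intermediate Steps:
D(F) = (-4 + F)/(2 + F)
G(-60)*D(3) = (5*(-60))*((-4 + 3)/(2 + 3)) = -300*(-1)/5 = -60*(-1) = -300*(-⅕) = 60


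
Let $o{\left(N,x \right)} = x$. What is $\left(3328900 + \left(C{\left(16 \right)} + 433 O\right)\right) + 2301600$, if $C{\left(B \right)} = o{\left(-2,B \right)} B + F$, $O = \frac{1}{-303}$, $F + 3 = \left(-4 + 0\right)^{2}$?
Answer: $\frac{1706122574}{303} \approx 5.6308 \cdot 10^{6}$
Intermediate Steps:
$F = 13$ ($F = -3 + \left(-4 + 0\right)^{2} = -3 + \left(-4\right)^{2} = -3 + 16 = 13$)
$O = - \frac{1}{303} \approx -0.0033003$
$C{\left(B \right)} = 13 + B^{2}$ ($C{\left(B \right)} = B B + 13 = B^{2} + 13 = 13 + B^{2}$)
$\left(3328900 + \left(C{\left(16 \right)} + 433 O\right)\right) + 2301600 = \left(3328900 + \left(\left(13 + 16^{2}\right) + 433 \left(- \frac{1}{303}\right)\right)\right) + 2301600 = \left(3328900 + \left(\left(13 + 256\right) - \frac{433}{303}\right)\right) + 2301600 = \left(3328900 + \left(269 - \frac{433}{303}\right)\right) + 2301600 = \left(3328900 + \frac{81074}{303}\right) + 2301600 = \frac{1008737774}{303} + 2301600 = \frac{1706122574}{303}$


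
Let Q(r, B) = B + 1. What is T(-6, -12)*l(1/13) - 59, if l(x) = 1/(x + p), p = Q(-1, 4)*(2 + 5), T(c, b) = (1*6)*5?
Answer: -4419/76 ≈ -58.145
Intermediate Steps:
T(c, b) = 30 (T(c, b) = 6*5 = 30)
Q(r, B) = 1 + B
p = 35 (p = (1 + 4)*(2 + 5) = 5*7 = 35)
l(x) = 1/(35 + x) (l(x) = 1/(x + 35) = 1/(35 + x))
T(-6, -12)*l(1/13) - 59 = 30/(35 + 1/13) - 59 = 30/(456/13) - 59 = 30*(13/456) - 59 = 65/76 - 59 = -4419/76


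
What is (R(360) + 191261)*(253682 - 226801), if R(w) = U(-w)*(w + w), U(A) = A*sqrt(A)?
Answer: 5141286941 - 41805331200*I*sqrt(10) ≈ 5.1413e+9 - 1.322e+11*I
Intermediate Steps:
U(A) = A**(3/2)
R(w) = 2*w*(-w)**(3/2) (R(w) = (-w)**(3/2)*(w + w) = (-w)**(3/2)*(2*w) = 2*w*(-w)**(3/2))
(R(360) + 191261)*(253682 - 226801) = (-2*777600*I*sqrt(10) + 191261)*(253682 - 226801) = (-1555200*I*sqrt(10) + 191261)*26881 = (191261 - 1555200*I*sqrt(10))*26881 = 5141286941 - 41805331200*I*sqrt(10)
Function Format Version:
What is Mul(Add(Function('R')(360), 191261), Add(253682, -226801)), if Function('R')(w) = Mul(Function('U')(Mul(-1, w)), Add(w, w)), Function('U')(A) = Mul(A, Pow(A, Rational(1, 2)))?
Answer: Add(5141286941, Mul(-41805331200, I, Pow(10, Rational(1, 2)))) ≈ Add(5.1413e+9, Mul(-1.3220e+11, I))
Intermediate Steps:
Function('U')(A) = Pow(A, Rational(3, 2))
Function('R')(w) = Mul(2, w, Pow(Mul(-1, w), Rational(3, 2))) (Function('R')(w) = Mul(Pow(Mul(-1, w), Rational(3, 2)), Add(w, w)) = Mul(Pow(Mul(-1, w), Rational(3, 2)), Mul(2, w)) = Mul(2, w, Pow(Mul(-1, w), Rational(3, 2))))
Mul(Add(Function('R')(360), 191261), Add(253682, -226801)) = Mul(Add(Mul(-2, Pow(Mul(-1, 360), Rational(5, 2))), 191261), Add(253682, -226801)) = Mul(Add(Mul(-2, Pow(-360, Rational(5, 2))), 191261), 26881) = Mul(Add(Mul(-2, Mul(777600, I, Pow(10, Rational(1, 2)))), 191261), 26881) = Mul(Add(Mul(-1555200, I, Pow(10, Rational(1, 2))), 191261), 26881) = Mul(Add(191261, Mul(-1555200, I, Pow(10, Rational(1, 2)))), 26881) = Add(5141286941, Mul(-41805331200, I, Pow(10, Rational(1, 2))))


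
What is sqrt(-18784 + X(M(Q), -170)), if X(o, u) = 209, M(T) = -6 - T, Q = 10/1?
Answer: 5*I*sqrt(743) ≈ 136.29*I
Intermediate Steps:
Q = 10 (Q = 10*1 = 10)
sqrt(-18784 + X(M(Q), -170)) = sqrt(-18784 + 209) = sqrt(-18575) = 5*I*sqrt(743)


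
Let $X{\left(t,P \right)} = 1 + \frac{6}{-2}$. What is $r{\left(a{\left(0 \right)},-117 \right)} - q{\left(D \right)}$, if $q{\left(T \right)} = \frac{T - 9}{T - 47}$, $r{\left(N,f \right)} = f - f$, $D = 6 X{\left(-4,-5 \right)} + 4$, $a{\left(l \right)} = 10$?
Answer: $- \frac{17}{55} \approx -0.30909$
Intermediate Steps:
$X{\left(t,P \right)} = -2$ ($X{\left(t,P \right)} = 1 + 6 \left(- \frac{1}{2}\right) = 1 - 3 = -2$)
$D = -8$ ($D = 6 \left(-2\right) + 4 = -12 + 4 = -8$)
$r{\left(N,f \right)} = 0$
$q{\left(T \right)} = \frac{-9 + T}{-47 + T}$
$r{\left(a{\left(0 \right)},-117 \right)} - q{\left(D \right)} = 0 - \frac{-9 - 8}{-47 - 8} = 0 - \frac{1}{-55} \left(-17\right) = 0 - \left(- \frac{1}{55}\right) \left(-17\right) = 0 - \frac{17}{55} = - \frac{17}{55}$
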